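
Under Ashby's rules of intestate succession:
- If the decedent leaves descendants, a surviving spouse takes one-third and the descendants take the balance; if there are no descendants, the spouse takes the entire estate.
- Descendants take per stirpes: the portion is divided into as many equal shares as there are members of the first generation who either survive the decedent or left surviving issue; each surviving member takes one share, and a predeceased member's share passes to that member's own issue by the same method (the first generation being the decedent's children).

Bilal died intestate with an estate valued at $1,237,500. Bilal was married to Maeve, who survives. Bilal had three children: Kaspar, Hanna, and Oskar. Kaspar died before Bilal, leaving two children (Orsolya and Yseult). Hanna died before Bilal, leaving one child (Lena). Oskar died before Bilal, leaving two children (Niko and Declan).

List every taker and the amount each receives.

Maeve takes one-third of $1,237,500 = $412,500. The remaining $825,000 passes to the descendants.
The descendants' portion ($825,000) is divided into 3 shares of $275,000: Kaspar's $275,000 share passes to Kaspar's issue; Hanna's $275,000 share passes to Hanna's issue; Oskar's $275,000 share passes to Oskar's issue.
Kaspar's share ($275,000) is divided into 2 shares of $137,500: Orsolya and Yseult each take $137,500.
Hanna's share ($275,000) passes entirely to Lena.
Oskar's share ($275,000) is divided into 2 shares of $137,500: Niko and Declan each take $137,500.

Maeve: $412,500; Orsolya: $137,500; Yseult: $137,500; Lena: $275,000; Niko: $137,500; Declan: $137,500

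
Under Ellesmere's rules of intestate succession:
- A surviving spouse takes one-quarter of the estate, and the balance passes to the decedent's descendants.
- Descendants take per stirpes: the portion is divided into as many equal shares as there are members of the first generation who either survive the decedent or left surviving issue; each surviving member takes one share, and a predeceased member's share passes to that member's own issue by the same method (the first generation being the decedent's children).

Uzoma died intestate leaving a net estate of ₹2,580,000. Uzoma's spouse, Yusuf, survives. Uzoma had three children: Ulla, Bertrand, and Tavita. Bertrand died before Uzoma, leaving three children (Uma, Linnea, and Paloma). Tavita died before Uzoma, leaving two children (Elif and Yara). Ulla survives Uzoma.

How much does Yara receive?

Yusuf takes one-quarter of ₹2,580,000 = ₹645,000. The remaining ₹1,935,000 passes to the descendants.
The descendants' portion (₹1,935,000) is divided into 3 shares of ₹645,000: Ulla takes ₹645,000; Bertrand's ₹645,000 share passes to Bertrand's issue; Tavita's ₹645,000 share passes to Tavita's issue.
Bertrand's share (₹645,000) is divided into 3 shares of ₹215,000: Uma, Linnea, and Paloma each take ₹215,000.
Tavita's share (₹645,000) is divided into 2 shares of ₹322,500: Elif and Yara each take ₹322,500.

Yara receives ₹322,500.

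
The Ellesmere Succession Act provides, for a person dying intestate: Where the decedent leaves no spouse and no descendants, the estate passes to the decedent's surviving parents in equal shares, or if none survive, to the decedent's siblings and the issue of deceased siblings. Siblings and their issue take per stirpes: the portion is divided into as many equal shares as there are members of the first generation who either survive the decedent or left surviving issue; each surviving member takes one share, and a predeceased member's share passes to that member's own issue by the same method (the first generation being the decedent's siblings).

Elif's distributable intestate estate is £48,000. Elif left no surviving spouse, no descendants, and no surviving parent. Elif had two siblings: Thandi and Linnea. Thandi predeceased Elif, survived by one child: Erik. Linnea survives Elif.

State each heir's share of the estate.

Erik: £24,000; Linnea: £24,000

The entire £48,000 passes to the siblings and their issue.
That amount (£48,000) is divided into 2 shares of £24,000: Linnea takes £24,000; Thandi's £24,000 share passes to Thandi's issue.
Thandi's share (£24,000) passes entirely to Erik.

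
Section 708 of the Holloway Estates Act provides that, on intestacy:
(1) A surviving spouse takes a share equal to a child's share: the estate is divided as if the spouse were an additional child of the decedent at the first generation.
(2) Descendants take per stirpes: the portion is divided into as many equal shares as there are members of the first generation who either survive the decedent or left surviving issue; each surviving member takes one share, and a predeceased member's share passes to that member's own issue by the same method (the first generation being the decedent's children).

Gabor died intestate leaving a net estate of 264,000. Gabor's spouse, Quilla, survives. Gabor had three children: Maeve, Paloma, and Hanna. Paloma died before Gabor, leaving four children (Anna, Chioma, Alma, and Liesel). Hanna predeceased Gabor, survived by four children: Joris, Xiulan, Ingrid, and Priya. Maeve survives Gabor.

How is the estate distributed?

Quilla: 66,000; Maeve: 66,000; Anna: 16,500; Chioma: 16,500; Alma: 16,500; Liesel: 16,500; Joris: 16,500; Xiulan: 16,500; Ingrid: 16,500; Priya: 16,500

The spouse counts as an additional share at the children's level, so there are 4 primary shares of 66,000. Quilla takes one such share (66,000).
The children's combined portion (198,000) is divided into 3 shares of 66,000: Maeve takes 66,000; Paloma's 66,000 share passes to Paloma's issue; Hanna's 66,000 share passes to Hanna's issue.
Paloma's share (66,000) is divided into 4 shares of 16,500: Anna, Chioma, Alma, and Liesel each take 16,500.
Hanna's share (66,000) is divided into 4 shares of 16,500: Joris, Xiulan, Ingrid, and Priya each take 16,500.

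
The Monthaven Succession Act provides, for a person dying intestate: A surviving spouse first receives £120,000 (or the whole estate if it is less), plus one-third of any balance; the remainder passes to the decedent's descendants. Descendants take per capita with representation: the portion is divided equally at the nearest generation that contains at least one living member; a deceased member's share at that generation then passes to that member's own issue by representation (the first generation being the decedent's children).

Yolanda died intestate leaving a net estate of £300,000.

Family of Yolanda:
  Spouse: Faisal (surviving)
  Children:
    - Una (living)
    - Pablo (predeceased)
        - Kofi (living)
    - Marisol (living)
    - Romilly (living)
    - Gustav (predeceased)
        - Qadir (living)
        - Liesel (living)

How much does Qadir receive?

Faisal first takes £120,000, leaving a balance of £180,000. Faisal then takes one-third of the balance (£60,000), for a total of £180,000. The remaining £120,000 passes to the descendants.
The descendants' portion (£120,000) is divided into 5 shares of £24,000: Una, Marisol, and Romilly each take £24,000; Pablo's £24,000 share passes to Pablo's issue; Gustav's £24,000 share passes to Gustav's issue.
Pablo's share (£24,000) passes entirely to Kofi.
Gustav's share (£24,000) is divided into 2 shares of £12,000: Qadir and Liesel each take £12,000.

Qadir receives £12,000.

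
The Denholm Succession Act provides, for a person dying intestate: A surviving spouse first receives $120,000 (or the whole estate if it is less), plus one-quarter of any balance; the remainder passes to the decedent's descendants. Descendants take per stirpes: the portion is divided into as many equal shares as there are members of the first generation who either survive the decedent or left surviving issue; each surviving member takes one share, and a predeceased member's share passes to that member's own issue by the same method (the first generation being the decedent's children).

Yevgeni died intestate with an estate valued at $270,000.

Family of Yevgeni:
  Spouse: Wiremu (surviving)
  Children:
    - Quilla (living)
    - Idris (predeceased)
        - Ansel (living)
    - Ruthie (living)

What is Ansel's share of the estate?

Ansel receives $37,500.

Wiremu first takes $120,000, leaving a balance of $150,000. Wiremu then takes one-quarter of the balance ($37,500), for a total of $157,500. The remaining $112,500 passes to the descendants.
The descendants' portion ($112,500) is divided into 3 shares of $37,500: Quilla and Ruthie each take $37,500; Idris's $37,500 share passes to Idris's issue.
Idris's share ($37,500) passes entirely to Ansel.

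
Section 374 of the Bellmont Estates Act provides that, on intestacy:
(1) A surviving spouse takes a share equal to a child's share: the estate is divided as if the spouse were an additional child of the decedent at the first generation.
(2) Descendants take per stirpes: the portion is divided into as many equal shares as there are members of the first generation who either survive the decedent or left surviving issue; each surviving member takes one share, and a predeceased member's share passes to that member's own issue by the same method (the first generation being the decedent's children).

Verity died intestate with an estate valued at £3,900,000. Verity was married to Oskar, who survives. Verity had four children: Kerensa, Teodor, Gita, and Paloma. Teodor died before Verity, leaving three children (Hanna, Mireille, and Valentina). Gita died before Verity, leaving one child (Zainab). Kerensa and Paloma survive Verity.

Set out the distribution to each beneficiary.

Oskar: £780,000; Kerensa: £780,000; Hanna: £260,000; Mireille: £260,000; Valentina: £260,000; Zainab: £780,000; Paloma: £780,000

The spouse counts as an additional share at the children's level, so there are 5 primary shares of £780,000. Oskar takes one such share (£780,000).
The children's combined portion (£3,120,000) is divided into 4 shares of £780,000: Kerensa and Paloma each take £780,000; Teodor's £780,000 share passes to Teodor's issue; Gita's £780,000 share passes to Gita's issue.
Teodor's share (£780,000) is divided into 3 shares of £260,000: Hanna, Mireille, and Valentina each take £260,000.
Gita's share (£780,000) passes entirely to Zainab.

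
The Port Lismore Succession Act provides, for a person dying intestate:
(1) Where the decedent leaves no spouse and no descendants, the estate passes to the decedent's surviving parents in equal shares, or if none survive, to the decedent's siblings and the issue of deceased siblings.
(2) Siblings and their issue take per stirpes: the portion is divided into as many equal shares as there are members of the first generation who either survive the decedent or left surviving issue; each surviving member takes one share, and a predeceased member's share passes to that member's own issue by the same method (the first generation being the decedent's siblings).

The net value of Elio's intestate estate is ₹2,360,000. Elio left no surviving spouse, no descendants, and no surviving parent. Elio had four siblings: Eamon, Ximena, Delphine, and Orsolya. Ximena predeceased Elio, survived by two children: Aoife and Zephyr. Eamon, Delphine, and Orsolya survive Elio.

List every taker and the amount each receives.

The entire ₹2,360,000 passes to the siblings and their issue.
That amount (₹2,360,000) is divided into 4 shares of ₹590,000: Eamon, Delphine, and Orsolya each take ₹590,000; Ximena's ₹590,000 share passes to Ximena's issue.
Ximena's share (₹590,000) is divided into 2 shares of ₹295,000: Aoife and Zephyr each take ₹295,000.

Eamon: ₹590,000; Aoife: ₹295,000; Zephyr: ₹295,000; Delphine: ₹590,000; Orsolya: ₹590,000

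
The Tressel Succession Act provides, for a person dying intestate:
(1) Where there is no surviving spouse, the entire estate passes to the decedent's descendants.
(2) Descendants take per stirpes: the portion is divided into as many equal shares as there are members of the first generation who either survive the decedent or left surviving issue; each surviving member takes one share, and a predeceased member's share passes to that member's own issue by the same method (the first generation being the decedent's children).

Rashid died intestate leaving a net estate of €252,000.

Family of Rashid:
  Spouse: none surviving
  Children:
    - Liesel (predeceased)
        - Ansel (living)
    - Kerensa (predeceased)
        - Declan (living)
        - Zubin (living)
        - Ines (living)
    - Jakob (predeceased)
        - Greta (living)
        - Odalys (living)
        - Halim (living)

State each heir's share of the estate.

The entire €252,000 passes to the descendants.
That amount (€252,000) is divided into 3 shares of €84,000: Liesel's €84,000 share passes to Liesel's issue; Kerensa's €84,000 share passes to Kerensa's issue; Jakob's €84,000 share passes to Jakob's issue.
Liesel's share (€84,000) passes entirely to Ansel.
Kerensa's share (€84,000) is divided into 3 shares of €28,000: Declan, Zubin, and Ines each take €28,000.
Jakob's share (€84,000) is divided into 3 shares of €28,000: Greta, Odalys, and Halim each take €28,000.

Ansel: €84,000; Declan: €28,000; Zubin: €28,000; Ines: €28,000; Greta: €28,000; Odalys: €28,000; Halim: €28,000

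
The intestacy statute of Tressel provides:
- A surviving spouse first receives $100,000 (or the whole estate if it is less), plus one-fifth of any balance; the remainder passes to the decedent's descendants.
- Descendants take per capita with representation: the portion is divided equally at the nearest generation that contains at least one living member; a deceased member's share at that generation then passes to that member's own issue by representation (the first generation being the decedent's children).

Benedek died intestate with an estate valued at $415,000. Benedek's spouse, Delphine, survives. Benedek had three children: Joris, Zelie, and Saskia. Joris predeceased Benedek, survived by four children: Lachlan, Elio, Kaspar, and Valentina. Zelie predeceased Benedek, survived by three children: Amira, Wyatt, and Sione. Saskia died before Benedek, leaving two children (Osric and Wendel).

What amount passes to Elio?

Delphine first takes $100,000, leaving a balance of $315,000. Delphine then takes one-fifth of the balance ($63,000), for a total of $163,000. The remaining $252,000 passes to the descendants.
No child survives, so the initial division is made at the grandchildren's generation.
The descendants' portion ($252,000) is divided into 9 shares of $28,000: Lachlan, Elio, Kaspar, Valentina, Amira, Wyatt, Sione, Osric, and Wendel each take $28,000.

Elio receives $28,000.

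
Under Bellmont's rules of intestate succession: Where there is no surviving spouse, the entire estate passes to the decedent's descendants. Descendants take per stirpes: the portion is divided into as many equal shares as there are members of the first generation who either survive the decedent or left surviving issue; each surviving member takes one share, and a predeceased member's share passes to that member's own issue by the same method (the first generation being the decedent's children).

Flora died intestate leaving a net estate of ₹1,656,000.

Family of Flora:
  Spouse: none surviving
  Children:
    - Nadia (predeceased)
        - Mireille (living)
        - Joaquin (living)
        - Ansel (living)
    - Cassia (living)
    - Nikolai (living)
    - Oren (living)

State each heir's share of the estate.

Mireille: ₹138,000; Joaquin: ₹138,000; Ansel: ₹138,000; Cassia: ₹414,000; Nikolai: ₹414,000; Oren: ₹414,000

The entire ₹1,656,000 passes to the descendants.
That amount (₹1,656,000) is divided into 4 shares of ₹414,000: Cassia, Nikolai, and Oren each take ₹414,000; Nadia's ₹414,000 share passes to Nadia's issue.
Nadia's share (₹414,000) is divided into 3 shares of ₹138,000: Mireille, Joaquin, and Ansel each take ₹138,000.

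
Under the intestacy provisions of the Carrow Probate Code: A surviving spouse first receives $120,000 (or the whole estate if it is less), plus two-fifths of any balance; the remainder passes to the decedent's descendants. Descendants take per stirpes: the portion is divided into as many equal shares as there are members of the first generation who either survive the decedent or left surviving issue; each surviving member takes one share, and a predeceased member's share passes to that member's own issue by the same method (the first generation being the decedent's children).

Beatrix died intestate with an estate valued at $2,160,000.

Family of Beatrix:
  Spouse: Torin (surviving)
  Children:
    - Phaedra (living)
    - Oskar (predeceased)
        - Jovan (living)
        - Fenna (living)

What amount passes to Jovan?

Torin first takes $120,000, leaving a balance of $2,040,000. Torin then takes two-fifths of the balance ($816,000), for a total of $936,000. The remaining $1,224,000 passes to the descendants.
The descendants' portion ($1,224,000) is divided into 2 shares of $612,000: Phaedra takes $612,000; Oskar's $612,000 share passes to Oskar's issue.
Oskar's share ($612,000) is divided into 2 shares of $306,000: Jovan and Fenna each take $306,000.

Jovan receives $306,000.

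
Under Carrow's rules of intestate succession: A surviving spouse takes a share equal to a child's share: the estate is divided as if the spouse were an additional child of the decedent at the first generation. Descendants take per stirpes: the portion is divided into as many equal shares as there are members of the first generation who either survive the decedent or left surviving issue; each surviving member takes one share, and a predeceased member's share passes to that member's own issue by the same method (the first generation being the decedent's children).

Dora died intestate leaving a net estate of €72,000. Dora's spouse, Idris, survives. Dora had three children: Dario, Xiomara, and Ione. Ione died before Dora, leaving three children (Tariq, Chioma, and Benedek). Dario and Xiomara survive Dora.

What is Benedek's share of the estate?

Benedek receives €6,000.

The spouse counts as an additional share at the children's level, so there are 4 primary shares of €18,000. Idris takes one such share (€18,000).
The children's combined portion (€54,000) is divided into 3 shares of €18,000: Dario and Xiomara each take €18,000; Ione's €18,000 share passes to Ione's issue.
Ione's share (€18,000) is divided into 3 shares of €6,000: Tariq, Chioma, and Benedek each take €6,000.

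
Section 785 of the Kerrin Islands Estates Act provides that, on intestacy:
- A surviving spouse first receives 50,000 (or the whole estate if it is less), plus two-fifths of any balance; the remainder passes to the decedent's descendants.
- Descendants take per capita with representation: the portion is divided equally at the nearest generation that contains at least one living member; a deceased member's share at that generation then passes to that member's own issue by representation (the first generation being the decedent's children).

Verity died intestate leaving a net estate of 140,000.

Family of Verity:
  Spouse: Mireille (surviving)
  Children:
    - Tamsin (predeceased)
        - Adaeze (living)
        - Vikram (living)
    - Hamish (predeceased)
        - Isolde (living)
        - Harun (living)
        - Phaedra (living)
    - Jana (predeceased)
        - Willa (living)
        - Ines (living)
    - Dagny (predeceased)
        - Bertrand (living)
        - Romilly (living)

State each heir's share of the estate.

Mireille: 86,000; Adaeze: 6,000; Vikram: 6,000; Isolde: 6,000; Harun: 6,000; Phaedra: 6,000; Willa: 6,000; Ines: 6,000; Bertrand: 6,000; Romilly: 6,000

Mireille first takes 50,000, leaving a balance of 90,000. Mireille then takes two-fifths of the balance (36,000), for a total of 86,000. The remaining 54,000 passes to the descendants.
No child survives, so the initial division is made at the grandchildren's generation.
The descendants' portion (54,000) is divided into 9 shares of 6,000: Adaeze, Vikram, Isolde, Harun, Phaedra, Willa, Ines, Bertrand, and Romilly each take 6,000.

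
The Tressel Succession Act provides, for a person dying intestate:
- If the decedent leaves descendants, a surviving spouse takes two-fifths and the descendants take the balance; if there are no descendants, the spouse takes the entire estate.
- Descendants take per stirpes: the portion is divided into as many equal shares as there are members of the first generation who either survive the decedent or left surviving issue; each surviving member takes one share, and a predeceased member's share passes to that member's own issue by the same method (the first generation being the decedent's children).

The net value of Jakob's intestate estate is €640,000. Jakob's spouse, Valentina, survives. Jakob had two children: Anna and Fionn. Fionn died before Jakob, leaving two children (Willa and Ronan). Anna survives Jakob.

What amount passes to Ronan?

Valentina takes two-fifths of €640,000 = €256,000. The remaining €384,000 passes to the descendants.
The descendants' portion (€384,000) is divided into 2 shares of €192,000: Anna takes €192,000; Fionn's €192,000 share passes to Fionn's issue.
Fionn's share (€192,000) is divided into 2 shares of €96,000: Willa and Ronan each take €96,000.

Ronan receives €96,000.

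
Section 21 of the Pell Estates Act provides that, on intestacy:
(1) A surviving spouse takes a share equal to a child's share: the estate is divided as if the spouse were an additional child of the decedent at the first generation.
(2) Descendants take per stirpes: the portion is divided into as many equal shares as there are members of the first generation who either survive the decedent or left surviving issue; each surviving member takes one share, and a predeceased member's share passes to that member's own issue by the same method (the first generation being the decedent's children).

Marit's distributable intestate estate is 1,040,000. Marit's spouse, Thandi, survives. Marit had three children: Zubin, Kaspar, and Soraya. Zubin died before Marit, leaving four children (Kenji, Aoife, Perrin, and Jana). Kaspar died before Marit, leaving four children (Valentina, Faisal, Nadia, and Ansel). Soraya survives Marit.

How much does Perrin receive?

The spouse counts as an additional share at the children's level, so there are 4 primary shares of 260,000. Thandi takes one such share (260,000).
The children's combined portion (780,000) is divided into 3 shares of 260,000: Soraya takes 260,000; Zubin's 260,000 share passes to Zubin's issue; Kaspar's 260,000 share passes to Kaspar's issue.
Zubin's share (260,000) is divided into 4 shares of 65,000: Kenji, Aoife, Perrin, and Jana each take 65,000.
Kaspar's share (260,000) is divided into 4 shares of 65,000: Valentina, Faisal, Nadia, and Ansel each take 65,000.

Perrin receives 65,000.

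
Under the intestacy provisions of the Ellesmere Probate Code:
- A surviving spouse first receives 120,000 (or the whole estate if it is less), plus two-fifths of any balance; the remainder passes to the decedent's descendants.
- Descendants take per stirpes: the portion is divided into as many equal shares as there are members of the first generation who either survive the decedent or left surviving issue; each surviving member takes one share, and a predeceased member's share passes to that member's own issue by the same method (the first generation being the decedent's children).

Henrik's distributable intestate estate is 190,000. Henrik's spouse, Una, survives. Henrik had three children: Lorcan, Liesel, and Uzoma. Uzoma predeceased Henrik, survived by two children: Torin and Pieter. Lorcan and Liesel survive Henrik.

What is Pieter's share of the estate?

Una first takes 120,000, leaving a balance of 70,000. Una then takes two-fifths of the balance (28,000), for a total of 148,000. The remaining 42,000 passes to the descendants.
The descendants' portion (42,000) is divided into 3 shares of 14,000: Lorcan and Liesel each take 14,000; Uzoma's 14,000 share passes to Uzoma's issue.
Uzoma's share (14,000) is divided into 2 shares of 7,000: Torin and Pieter each take 7,000.

Pieter receives 7,000.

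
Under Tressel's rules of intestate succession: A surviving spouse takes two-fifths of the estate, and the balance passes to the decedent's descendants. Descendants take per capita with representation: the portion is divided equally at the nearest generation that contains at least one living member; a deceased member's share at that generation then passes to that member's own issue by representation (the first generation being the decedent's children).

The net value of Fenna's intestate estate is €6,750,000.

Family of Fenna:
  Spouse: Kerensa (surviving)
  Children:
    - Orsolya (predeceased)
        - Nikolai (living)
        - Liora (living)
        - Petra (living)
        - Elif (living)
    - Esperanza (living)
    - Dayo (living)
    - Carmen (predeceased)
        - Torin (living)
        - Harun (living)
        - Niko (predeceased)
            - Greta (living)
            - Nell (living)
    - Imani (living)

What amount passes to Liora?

Liora receives €202,500.

Kerensa takes two-fifths of €6,750,000 = €2,700,000. The remaining €4,050,000 passes to the descendants.
The descendants' portion (€4,050,000) is divided into 5 shares of €810,000: Esperanza, Dayo, and Imani each take €810,000; Orsolya's €810,000 share passes to Orsolya's issue; Carmen's €810,000 share passes to Carmen's issue.
Orsolya's share (€810,000) is divided into 4 shares of €202,500: Nikolai, Liora, Petra, and Elif each take €202,500.
Carmen's share (€810,000) is divided into 3 shares of €270,000: Torin and Harun each take €270,000; Niko's €270,000 share passes to Niko's issue.
Niko's share (€270,000) is divided into 2 shares of €135,000: Greta and Nell each take €135,000.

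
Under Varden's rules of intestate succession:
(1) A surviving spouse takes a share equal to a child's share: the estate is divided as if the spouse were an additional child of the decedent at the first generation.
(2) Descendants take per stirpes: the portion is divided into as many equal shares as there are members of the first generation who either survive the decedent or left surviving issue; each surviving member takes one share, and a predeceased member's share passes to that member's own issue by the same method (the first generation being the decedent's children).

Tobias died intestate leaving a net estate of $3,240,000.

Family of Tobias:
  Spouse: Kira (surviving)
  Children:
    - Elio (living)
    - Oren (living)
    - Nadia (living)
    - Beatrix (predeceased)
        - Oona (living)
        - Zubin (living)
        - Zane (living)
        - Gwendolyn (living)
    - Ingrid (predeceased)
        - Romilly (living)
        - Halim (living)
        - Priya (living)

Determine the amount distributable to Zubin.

Zubin receives $135,000.

The spouse counts as an additional share at the children's level, so there are 6 primary shares of $540,000. Kira takes one such share ($540,000).
The children's combined portion ($2,700,000) is divided into 5 shares of $540,000: Elio, Oren, and Nadia each take $540,000; Beatrix's $540,000 share passes to Beatrix's issue; Ingrid's $540,000 share passes to Ingrid's issue.
Beatrix's share ($540,000) is divided into 4 shares of $135,000: Oona, Zubin, Zane, and Gwendolyn each take $135,000.
Ingrid's share ($540,000) is divided into 3 shares of $180,000: Romilly, Halim, and Priya each take $180,000.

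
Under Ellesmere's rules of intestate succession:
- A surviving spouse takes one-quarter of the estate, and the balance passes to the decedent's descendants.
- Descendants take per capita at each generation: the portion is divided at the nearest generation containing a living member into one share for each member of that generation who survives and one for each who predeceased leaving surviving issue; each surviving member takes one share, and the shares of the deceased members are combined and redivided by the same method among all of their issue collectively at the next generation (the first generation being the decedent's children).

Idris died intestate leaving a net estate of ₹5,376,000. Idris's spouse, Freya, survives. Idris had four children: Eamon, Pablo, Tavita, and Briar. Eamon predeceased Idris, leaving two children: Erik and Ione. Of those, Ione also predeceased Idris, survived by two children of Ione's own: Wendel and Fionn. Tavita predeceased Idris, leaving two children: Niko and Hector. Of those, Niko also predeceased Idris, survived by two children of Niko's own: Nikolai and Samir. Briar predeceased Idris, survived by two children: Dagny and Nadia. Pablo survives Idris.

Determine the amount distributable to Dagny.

Dagny receives ₹504,000.

Freya takes one-quarter of ₹5,376,000 = ₹1,344,000. The remaining ₹4,032,000 passes to the descendants.
The descendants' portion (₹4,032,000) is divided at the children's generation into 4 shares of ₹1,008,000. Pablo takes ₹1,008,000. The 3 shares of the deceased (Eamon, Tavita, and Briar) are combined into a pool of ₹3,024,000.
That pool (₹3,024,000) is divided at the grandchildren's generation into 6 shares of ₹504,000. Erik, Hector, Dagny, and Nadia each take ₹504,000. The 2 shares of the deceased (Ione and Niko) are combined into a pool of ₹1,008,000.
That pool (₹1,008,000) is divided at the great-grandchildren's generation equally among Wendel, Fionn, Nikolai, and Samir: ₹252,000 each.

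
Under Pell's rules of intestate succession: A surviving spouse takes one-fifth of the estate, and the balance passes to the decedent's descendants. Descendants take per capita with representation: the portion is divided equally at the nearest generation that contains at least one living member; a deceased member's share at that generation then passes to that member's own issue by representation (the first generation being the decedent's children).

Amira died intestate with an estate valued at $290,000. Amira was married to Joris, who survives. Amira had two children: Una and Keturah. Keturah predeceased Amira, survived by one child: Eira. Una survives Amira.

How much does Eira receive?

Eira receives $116,000.

Joris takes one-fifth of $290,000 = $58,000. The remaining $232,000 passes to the descendants.
The descendants' portion ($232,000) is divided into 2 shares of $116,000: Una takes $116,000; Keturah's $116,000 share passes to Keturah's issue.
Keturah's share ($116,000) passes entirely to Eira.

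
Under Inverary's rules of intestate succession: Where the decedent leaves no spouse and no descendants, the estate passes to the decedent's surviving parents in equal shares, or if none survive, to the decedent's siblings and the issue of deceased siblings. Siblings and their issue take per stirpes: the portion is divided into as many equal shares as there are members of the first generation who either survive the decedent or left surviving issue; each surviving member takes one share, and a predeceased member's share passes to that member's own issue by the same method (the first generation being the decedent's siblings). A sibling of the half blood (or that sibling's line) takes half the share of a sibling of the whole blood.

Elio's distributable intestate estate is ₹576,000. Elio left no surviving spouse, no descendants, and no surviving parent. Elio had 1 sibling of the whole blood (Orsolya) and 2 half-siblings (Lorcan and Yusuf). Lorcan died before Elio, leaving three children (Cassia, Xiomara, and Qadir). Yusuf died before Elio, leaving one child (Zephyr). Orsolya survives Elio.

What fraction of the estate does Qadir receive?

Qadir receives 1/12 of the estate.

The entire ₹576,000 passes to the siblings and their issue.
Counting each half-blood sibling's line as half a unit, there are 2 units in ₹576,000, so one unit is ₹288,000. Whole-blood lines (Orsolya) take ₹288,000 each; half-blood lines (Lorcan and Yusuf) take ₹144,000 each.
Lorcan's share (₹144,000) is divided into 3 shares of ₹48,000: Cassia, Xiomara, and Qadir each take ₹48,000.
Yusuf's share (₹144,000) passes entirely to Zephyr.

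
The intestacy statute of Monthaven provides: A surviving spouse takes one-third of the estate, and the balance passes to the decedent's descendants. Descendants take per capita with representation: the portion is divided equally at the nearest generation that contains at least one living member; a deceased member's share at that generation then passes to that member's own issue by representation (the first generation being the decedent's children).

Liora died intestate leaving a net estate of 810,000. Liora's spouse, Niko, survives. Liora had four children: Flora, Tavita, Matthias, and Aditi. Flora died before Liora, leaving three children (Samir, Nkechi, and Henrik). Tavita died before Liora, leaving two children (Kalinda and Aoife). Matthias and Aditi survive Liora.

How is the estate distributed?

Niko: 270,000; Samir: 45,000; Nkechi: 45,000; Henrik: 45,000; Kalinda: 67,500; Aoife: 67,500; Matthias: 135,000; Aditi: 135,000

Niko takes one-third of 810,000 = 270,000. The remaining 540,000 passes to the descendants.
The descendants' portion (540,000) is divided into 4 shares of 135,000: Matthias and Aditi each take 135,000; Flora's 135,000 share passes to Flora's issue; Tavita's 135,000 share passes to Tavita's issue.
Flora's share (135,000) is divided into 3 shares of 45,000: Samir, Nkechi, and Henrik each take 45,000.
Tavita's share (135,000) is divided into 2 shares of 67,500: Kalinda and Aoife each take 67,500.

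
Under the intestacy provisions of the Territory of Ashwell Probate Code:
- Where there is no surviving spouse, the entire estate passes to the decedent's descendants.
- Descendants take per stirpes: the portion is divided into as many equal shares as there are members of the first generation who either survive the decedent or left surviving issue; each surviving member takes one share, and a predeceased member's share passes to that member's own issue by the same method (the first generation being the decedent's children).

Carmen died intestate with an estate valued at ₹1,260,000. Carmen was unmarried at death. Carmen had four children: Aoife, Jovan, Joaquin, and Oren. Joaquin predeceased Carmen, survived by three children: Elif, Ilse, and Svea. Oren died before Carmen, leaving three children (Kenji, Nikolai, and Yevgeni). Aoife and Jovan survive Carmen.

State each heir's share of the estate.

The entire ₹1,260,000 passes to the descendants.
That amount (₹1,260,000) is divided into 4 shares of ₹315,000: Aoife and Jovan each take ₹315,000; Joaquin's ₹315,000 share passes to Joaquin's issue; Oren's ₹315,000 share passes to Oren's issue.
Joaquin's share (₹315,000) is divided into 3 shares of ₹105,000: Elif, Ilse, and Svea each take ₹105,000.
Oren's share (₹315,000) is divided into 3 shares of ₹105,000: Kenji, Nikolai, and Yevgeni each take ₹105,000.

Aoife: ₹315,000; Jovan: ₹315,000; Elif: ₹105,000; Ilse: ₹105,000; Svea: ₹105,000; Kenji: ₹105,000; Nikolai: ₹105,000; Yevgeni: ₹105,000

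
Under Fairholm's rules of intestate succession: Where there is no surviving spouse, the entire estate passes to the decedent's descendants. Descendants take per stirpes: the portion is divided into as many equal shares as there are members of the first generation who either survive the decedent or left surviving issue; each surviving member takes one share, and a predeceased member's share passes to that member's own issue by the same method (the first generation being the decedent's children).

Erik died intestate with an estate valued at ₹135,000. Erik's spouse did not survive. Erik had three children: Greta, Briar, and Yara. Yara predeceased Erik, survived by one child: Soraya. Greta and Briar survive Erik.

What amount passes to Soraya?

Soraya receives ₹45,000.

The entire ₹135,000 passes to the descendants.
That amount (₹135,000) is divided into 3 shares of ₹45,000: Greta and Briar each take ₹45,000; Yara's ₹45,000 share passes to Yara's issue.
Yara's share (₹45,000) passes entirely to Soraya.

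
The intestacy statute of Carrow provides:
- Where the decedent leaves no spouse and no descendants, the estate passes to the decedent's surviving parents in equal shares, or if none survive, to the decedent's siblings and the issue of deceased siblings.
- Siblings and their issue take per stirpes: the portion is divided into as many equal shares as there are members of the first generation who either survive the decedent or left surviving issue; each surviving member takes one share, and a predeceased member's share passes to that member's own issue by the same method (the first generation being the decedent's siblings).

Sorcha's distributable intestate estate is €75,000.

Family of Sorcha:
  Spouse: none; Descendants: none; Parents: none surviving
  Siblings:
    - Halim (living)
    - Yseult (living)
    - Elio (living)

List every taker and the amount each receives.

Halim: €25,000; Yseult: €25,000; Elio: €25,000

The entire €75,000 passes to the siblings and their issue.
That amount (€75,000) is divided into 3 shares of €25,000: Halim, Yseult, and Elio each take €25,000.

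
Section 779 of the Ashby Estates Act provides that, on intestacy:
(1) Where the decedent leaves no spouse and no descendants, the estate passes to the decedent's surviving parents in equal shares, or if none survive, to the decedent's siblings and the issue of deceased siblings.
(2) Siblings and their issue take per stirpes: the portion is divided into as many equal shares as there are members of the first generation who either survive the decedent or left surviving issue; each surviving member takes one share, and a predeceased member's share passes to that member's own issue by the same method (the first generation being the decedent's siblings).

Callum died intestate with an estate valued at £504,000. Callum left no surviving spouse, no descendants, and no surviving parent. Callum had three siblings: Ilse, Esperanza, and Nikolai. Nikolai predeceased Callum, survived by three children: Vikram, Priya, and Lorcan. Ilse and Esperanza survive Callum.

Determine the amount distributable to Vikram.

The entire £504,000 passes to the siblings and their issue.
That amount (£504,000) is divided into 3 shares of £168,000: Ilse and Esperanza each take £168,000; Nikolai's £168,000 share passes to Nikolai's issue.
Nikolai's share (£168,000) is divided into 3 shares of £56,000: Vikram, Priya, and Lorcan each take £56,000.

Vikram receives £56,000.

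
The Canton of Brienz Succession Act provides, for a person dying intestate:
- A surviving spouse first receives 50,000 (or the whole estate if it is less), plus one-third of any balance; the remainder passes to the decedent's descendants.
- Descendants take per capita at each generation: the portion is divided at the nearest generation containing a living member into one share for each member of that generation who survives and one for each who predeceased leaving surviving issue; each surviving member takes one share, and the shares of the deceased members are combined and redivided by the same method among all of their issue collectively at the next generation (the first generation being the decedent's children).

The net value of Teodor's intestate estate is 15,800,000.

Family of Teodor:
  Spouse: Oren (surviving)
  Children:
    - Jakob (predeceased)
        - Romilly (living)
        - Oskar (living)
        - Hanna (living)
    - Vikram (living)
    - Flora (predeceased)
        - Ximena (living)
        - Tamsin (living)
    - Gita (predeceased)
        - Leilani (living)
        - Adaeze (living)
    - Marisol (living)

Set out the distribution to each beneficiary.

Oren: 5,300,000; Romilly: 900,000; Oskar: 900,000; Hanna: 900,000; Vikram: 2,100,000; Ximena: 900,000; Tamsin: 900,000; Leilani: 900,000; Adaeze: 900,000; Marisol: 2,100,000

Oren first takes 50,000, leaving a balance of 15,750,000. Oren then takes one-third of the balance (5,250,000), for a total of 5,300,000. The remaining 10,500,000 passes to the descendants.
The descendants' portion (10,500,000) is divided at the children's generation into 5 shares of 2,100,000. Vikram and Marisol each take 2,100,000. The 3 shares of the deceased (Jakob, Flora, and Gita) are combined into a pool of 6,300,000.
That pool (6,300,000) is divided at the grandchildren's generation equally among Romilly, Oskar, Hanna, Ximena, Tamsin, Leilani, and Adaeze: 900,000 each.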